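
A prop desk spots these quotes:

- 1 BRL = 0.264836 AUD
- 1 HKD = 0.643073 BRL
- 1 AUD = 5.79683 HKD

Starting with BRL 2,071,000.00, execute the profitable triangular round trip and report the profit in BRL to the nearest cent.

Profitable loop is BRL → HKD → AUD → BRL:
BRL 2,071,000.00 ÷ 0.643073 = HKD 3,220,474.19
HKD 3,220,474.19 ÷ 5.79683 = AUD 555,557.81
AUD 555,557.81 ÷ 0.264836 = BRL 2,097,742.80
Profit = BRL 2,097,742.80 − BRL 2,071,000.00

Profit: BRL 26,742.80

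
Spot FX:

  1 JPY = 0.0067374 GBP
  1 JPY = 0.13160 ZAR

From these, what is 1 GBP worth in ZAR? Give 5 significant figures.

GBP/ZAR = 19.533

1 GBP ÷ 0.0067374 = 148.425 JPY
148.425 JPY × 0.13160 = 19.5328 ZAR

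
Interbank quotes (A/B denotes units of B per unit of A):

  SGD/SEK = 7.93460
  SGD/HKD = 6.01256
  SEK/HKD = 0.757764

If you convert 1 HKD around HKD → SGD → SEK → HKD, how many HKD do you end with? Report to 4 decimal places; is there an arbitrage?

Around HKD → SGD → SEK → HKD: 1 ÷ 6.01256 × 7.93460 × 0.757764 = 0.999999
Product ≈ 1 (deviation 0.000%, within rounding noise).

1.0000 (no arbitrage)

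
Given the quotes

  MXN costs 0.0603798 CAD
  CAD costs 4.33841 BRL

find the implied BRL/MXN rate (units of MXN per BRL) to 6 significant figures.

BRL/MXN = 3.81749

1 BRL ÷ 4.33841 = 0.230499 CAD
0.230499 CAD ÷ 0.0603798 = 3.81749 MXN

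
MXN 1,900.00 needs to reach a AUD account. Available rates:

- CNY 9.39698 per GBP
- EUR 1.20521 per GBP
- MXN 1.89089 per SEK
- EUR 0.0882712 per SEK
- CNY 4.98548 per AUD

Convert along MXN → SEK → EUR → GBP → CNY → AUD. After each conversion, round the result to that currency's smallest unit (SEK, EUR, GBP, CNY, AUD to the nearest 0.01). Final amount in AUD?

MXN 1,900.00 ÷ 1.89089 = SEK 1,004.82
SEK 1,004.82 × 0.0882712 = EUR 88.70
EUR 88.70 ÷ 1.20521 = GBP 73.60
GBP 73.60 × 9.39698 = CNY 691.62
CNY 691.62 ÷ 4.98548 = AUD 138.73

AUD 138.73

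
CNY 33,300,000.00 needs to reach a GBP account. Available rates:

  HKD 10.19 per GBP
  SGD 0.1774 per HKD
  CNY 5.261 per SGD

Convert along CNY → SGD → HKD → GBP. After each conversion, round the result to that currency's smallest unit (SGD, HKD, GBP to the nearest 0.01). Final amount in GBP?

GBP 3,501,451.63

CNY 33,300,000.00 ÷ 5.261 = SGD 6,329,595.13
SGD 6,329,595.13 ÷ 0.1774 = HKD 35,679,792.16
HKD 35,679,792.16 ÷ 10.19 = GBP 3,501,451.63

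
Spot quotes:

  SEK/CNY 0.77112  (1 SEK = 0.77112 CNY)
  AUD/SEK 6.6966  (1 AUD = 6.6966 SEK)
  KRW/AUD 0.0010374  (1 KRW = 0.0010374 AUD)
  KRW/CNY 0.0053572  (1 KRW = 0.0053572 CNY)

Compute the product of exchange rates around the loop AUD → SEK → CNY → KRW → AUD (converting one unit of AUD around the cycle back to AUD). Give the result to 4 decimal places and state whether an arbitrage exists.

Around AUD → SEK → CNY → KRW → AUD: 1 × 6.6966 × 0.77112 ÷ 0.0053572 × 0.0010374 = 0.999965
Product ≈ 1 (deviation 0.004%, within rounding noise).

1.0000 (no arbitrage)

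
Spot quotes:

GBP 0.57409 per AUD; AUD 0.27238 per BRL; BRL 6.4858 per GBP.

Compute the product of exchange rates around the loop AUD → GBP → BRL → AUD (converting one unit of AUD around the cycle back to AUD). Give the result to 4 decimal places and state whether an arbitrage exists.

Around AUD → GBP → BRL → AUD: 1 × 0.57409 × 6.4858 × 0.27238 = 1.014189
Product > 1; profitable direction is AUD → GBP → BRL → AUD.

1.0142 (arbitrage exists)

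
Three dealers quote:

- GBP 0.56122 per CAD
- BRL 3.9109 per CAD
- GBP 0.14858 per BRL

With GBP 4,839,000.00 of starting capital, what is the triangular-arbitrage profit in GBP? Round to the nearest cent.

Profitable loop is GBP → CAD → BRL → GBP:
GBP 4,839,000.00 ÷ 0.56122 = CAD 8,622,287.16
CAD 8,622,287.16 × 3.9109 = BRL 33,720,902.85
BRL 33,720,902.85 × 0.14858 = GBP 5,010,251.75
Profit = GBP 5,010,251.75 − GBP 4,839,000.00

Profit: GBP 171,251.75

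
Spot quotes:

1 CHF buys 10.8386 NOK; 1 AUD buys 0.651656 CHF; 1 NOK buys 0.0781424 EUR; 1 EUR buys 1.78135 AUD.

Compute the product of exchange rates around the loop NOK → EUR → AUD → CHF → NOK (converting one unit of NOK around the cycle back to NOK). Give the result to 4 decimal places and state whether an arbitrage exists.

0.9832 (arbitrage exists)

Around NOK → EUR → AUD → CHF → NOK: 1 × 0.0781424 × 1.78135 × 0.651656 × 10.8386 = 0.983168
Product < 1; profitable direction is NOK → CHF → AUD → EUR → NOK.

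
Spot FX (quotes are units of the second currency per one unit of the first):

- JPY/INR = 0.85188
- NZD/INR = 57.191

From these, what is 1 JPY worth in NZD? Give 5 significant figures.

1 JPY × 0.85188 = 0.85188 INR
0.85188 INR ÷ 57.191 = 0.0148954 NZD

JPY/NZD = 0.014895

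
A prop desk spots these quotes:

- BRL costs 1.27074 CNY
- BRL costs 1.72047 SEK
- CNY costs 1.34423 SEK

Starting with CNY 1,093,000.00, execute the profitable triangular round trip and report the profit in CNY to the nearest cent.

Profit: CNY 7,872.40

Profitable loop is CNY → BRL → SEK → CNY:
CNY 1,093,000.00 ÷ 1.27074 = BRL 860,128.74
BRL 860,128.74 × 1.72047 = SEK 1,479,825.70
SEK 1,479,825.70 ÷ 1.34423 = CNY 1,100,872.40
Profit = CNY 1,100,872.40 − CNY 1,093,000.00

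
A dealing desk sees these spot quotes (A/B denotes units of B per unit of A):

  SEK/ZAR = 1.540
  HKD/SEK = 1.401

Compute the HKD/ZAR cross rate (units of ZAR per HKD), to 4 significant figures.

1 HKD × 1.401 = 1.401 SEK
1.401 SEK × 1.540 = 2.15754 ZAR

HKD/ZAR = 2.158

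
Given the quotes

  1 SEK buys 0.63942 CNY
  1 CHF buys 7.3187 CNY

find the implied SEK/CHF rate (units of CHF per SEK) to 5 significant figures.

1 SEK × 0.63942 = 0.63942 CNY
0.63942 CNY ÷ 7.3187 = 0.087368 CHF

SEK/CHF = 0.087368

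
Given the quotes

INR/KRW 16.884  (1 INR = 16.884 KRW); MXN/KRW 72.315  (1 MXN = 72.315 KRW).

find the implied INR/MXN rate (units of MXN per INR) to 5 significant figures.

INR/MXN = 0.23348

1 INR × 16.884 = 16.884 KRW
16.884 KRW ÷ 72.315 = 0.233479 MXN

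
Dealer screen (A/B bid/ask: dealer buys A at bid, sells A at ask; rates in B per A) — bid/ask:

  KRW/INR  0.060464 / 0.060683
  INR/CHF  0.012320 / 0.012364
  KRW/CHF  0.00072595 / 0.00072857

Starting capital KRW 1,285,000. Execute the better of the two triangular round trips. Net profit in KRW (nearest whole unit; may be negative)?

Net profit: KRW 28,831

Best loop KRW → INR → CHF → KRW:
KRW 1,285,000 × 0.060464 (sell KRW at bid) = INR 77,696.24
INR 77,696.24 × 0.012320 (sell INR at bid) = CHF 957.22
CHF 957.22 ÷ 0.00072857 (buy KRW at ask) = KRW 1,313,831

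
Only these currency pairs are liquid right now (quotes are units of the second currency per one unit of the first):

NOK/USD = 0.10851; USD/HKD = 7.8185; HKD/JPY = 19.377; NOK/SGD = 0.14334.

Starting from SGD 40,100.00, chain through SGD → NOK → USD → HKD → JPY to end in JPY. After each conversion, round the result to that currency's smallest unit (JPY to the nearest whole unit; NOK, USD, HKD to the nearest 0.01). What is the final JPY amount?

JPY 4,598,929

SGD 40,100.00 ÷ 0.14334 = NOK 279,754.43
NOK 279,754.43 × 0.10851 = USD 30,356.15
USD 30,356.15 × 7.8185 = HKD 237,339.56
HKD 237,339.56 × 19.377 = JPY 4,598,929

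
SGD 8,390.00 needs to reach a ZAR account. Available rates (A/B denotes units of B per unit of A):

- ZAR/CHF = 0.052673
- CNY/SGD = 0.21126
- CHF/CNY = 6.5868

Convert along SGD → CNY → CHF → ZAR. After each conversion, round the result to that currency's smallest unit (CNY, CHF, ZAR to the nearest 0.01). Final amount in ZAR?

ZAR 114,467.56

SGD 8,390.00 ÷ 0.21126 = CNY 39,714.10
CNY 39,714.10 ÷ 6.5868 = CHF 6,029.35
CHF 6,029.35 ÷ 0.052673 = ZAR 114,467.56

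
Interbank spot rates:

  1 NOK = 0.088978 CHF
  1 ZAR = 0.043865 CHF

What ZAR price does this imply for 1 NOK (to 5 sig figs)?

NOK/ZAR = 2.0285

1 NOK × 0.088978 = 0.088978 CHF
0.088978 CHF ÷ 0.043865 = 2.02845 ZAR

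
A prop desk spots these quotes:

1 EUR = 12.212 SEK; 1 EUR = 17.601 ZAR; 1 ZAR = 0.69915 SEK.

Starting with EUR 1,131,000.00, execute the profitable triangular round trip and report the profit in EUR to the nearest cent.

Profit: EUR 8,681.54

Profitable loop is EUR → ZAR → SEK → EUR:
EUR 1,131,000.00 × 17.601 = ZAR 19,906,731.00
ZAR 19,906,731.00 × 0.69915 = SEK 13,917,790.98
SEK 13,917,790.98 ÷ 12.212 = EUR 1,139,681.54
Profit = EUR 1,139,681.54 − EUR 1,131,000.00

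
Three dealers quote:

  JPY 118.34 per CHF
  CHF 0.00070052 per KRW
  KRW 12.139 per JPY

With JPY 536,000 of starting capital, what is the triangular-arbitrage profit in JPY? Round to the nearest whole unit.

Profitable loop is JPY → KRW → CHF → JPY:
JPY 536,000 × 12.139 = KRW 6,506,504
KRW 6,506,504 × 0.00070052 = CHF 4,557.94
CHF 4,557.94 × 118.34 = JPY 539,386
Profit = JPY 539,386 − JPY 536,000

Profit: JPY 3,386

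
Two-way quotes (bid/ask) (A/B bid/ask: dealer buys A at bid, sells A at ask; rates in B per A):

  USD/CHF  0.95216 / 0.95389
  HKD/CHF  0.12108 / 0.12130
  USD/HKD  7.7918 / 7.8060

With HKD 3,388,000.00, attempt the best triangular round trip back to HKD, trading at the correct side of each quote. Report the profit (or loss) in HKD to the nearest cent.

Net profit: HKD 18,936.09

Best loop HKD → USD → CHF → HKD:
HKD 3,388,000.00 ÷ 7.8060 (buy USD at ask) = USD 434,025.11
USD 434,025.11 × 0.95216 (sell USD at bid) = CHF 413,261.35
CHF 413,261.35 ÷ 0.12130 (buy HKD at ask) = HKD 3,406,936.09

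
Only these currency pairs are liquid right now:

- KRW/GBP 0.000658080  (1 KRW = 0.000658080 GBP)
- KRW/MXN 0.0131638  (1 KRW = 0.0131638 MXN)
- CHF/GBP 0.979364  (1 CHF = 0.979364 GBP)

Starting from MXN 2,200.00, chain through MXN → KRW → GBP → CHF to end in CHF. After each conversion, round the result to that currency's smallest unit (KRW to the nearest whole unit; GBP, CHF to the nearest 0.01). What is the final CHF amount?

MXN 2,200.00 ÷ 0.0131638 = KRW 167,125
KRW 167,125 × 0.000658080 = GBP 109.98
GBP 109.98 ÷ 0.979364 = CHF 112.30

CHF 112.30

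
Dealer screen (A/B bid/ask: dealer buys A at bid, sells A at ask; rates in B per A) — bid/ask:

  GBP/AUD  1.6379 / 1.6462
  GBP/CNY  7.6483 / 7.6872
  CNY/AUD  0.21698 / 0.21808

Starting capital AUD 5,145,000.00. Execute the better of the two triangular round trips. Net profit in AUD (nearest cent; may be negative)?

Net profit: AUD 41,655.48

Best loop AUD → GBP → CNY → AUD:
AUD 5,145,000.00 ÷ 1.6462 (buy GBP at ask) = GBP 3,125,379.66
GBP 3,125,379.66 × 7.6483 (sell GBP at bid) = CNY 23,903,841.27
CNY 23,903,841.27 × 0.21698 (sell CNY at bid) = AUD 5,186,655.48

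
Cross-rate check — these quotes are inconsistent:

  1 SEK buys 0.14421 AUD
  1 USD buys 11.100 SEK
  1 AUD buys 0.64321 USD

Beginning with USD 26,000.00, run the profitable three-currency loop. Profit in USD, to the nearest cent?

Profitable loop is USD → SEK → AUD → USD:
USD 26,000.00 × 11.100 = SEK 288,600.00
SEK 288,600.00 × 0.14421 = AUD 41,619.01
AUD 41,619.01 × 0.64321 = USD 26,769.76
Profit = USD 26,769.76 − USD 26,000.00

Profit: USD 769.76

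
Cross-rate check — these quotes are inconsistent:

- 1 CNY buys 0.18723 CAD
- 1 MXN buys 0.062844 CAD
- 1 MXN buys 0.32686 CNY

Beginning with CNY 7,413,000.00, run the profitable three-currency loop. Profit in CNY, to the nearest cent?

Profit: CNY 199,382.57

Profitable loop is CNY → MXN → CAD → CNY:
CNY 7,413,000.00 ÷ 0.32686 = MXN 22,679,434.62
MXN 22,679,434.62 × 0.062844 = CAD 1,425,266.39
CAD 1,425,266.39 ÷ 0.18723 = CNY 7,612,382.57
Profit = CNY 7,612,382.57 − CNY 7,413,000.00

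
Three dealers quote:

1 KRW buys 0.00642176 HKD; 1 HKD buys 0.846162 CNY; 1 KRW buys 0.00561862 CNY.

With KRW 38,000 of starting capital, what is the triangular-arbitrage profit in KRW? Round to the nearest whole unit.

Profitable loop is KRW → CNY → HKD → KRW:
KRW 38,000 × 0.00561862 = CNY 213.51
CNY 213.51 ÷ 0.846162 = HKD 252.32
HKD 252.32 ÷ 0.00642176 = KRW 39,292
Profit = KRW 39,292 − KRW 38,000

Profit: KRW 1,292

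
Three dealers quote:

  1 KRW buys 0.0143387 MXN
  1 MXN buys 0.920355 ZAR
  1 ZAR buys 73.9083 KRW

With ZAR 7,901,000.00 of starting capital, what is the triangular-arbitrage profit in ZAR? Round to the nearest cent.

Profit: ZAR 199,721.37

Profitable loop is ZAR → MXN → KRW → ZAR:
ZAR 7,901,000.00 ÷ 0.920355 = MXN 8,584,730.89
MXN 8,584,730.89 ÷ 0.0143387 = KRW 598,710,545
KRW 598,710,545 ÷ 73.9083 = ZAR 8,100,721.37
Profit = ZAR 8,100,721.37 − ZAR 7,901,000.00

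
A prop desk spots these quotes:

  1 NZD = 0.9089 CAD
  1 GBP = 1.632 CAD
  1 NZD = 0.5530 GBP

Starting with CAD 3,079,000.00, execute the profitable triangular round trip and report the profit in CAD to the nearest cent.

Profit: CAD 21,848.20

Profitable loop is CAD → GBP → NZD → CAD:
CAD 3,079,000.00 ÷ 1.632 = GBP 1,886,642.16
GBP 1,886,642.16 ÷ 0.5530 = NZD 3,411,649.47
NZD 3,411,649.47 × 0.9089 = CAD 3,100,848.20
Profit = CAD 3,100,848.20 − CAD 3,079,000.00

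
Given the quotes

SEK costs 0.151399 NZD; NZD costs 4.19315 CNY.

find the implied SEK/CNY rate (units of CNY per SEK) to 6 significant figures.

1 SEK × 0.151399 = 0.151399 NZD
0.151399 NZD × 4.19315 = 0.634839 CNY

SEK/CNY = 0.634839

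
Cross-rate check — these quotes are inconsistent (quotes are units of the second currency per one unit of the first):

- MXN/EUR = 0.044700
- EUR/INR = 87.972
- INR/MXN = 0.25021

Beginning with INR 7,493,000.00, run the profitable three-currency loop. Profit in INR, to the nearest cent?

Profit: INR 122,511.55

Profitable loop is INR → EUR → MXN → INR:
INR 7,493,000.00 ÷ 87.972 = EUR 85,174.83
EUR 85,174.83 ÷ 0.044700 = MXN 1,905,477.14
MXN 1,905,477.14 ÷ 0.25021 = INR 7,615,511.55
Profit = INR 7,615,511.55 − INR 7,493,000.00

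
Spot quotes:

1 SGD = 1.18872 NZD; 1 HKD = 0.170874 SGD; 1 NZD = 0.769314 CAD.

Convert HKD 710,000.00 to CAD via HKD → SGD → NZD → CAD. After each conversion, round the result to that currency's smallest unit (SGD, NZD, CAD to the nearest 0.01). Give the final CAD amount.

CAD 110,947.50

HKD 710,000.00 × 0.170874 = SGD 121,320.54
SGD 121,320.54 × 1.18872 = NZD 144,216.15
NZD 144,216.15 × 0.769314 = CAD 110,947.50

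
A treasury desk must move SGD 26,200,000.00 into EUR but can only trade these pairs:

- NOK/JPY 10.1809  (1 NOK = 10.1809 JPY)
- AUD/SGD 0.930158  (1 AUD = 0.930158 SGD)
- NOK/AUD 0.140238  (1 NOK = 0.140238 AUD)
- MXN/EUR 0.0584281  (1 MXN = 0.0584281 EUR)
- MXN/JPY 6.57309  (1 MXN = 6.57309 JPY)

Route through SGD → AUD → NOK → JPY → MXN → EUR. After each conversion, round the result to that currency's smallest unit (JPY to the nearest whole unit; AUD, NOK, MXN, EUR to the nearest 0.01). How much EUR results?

SGD 26,200,000.00 ÷ 0.930158 = AUD 28,167,257.61
AUD 28,167,257.61 ÷ 0.140238 = NOK 200,853,246.69
NOK 200,853,246.69 × 10.1809 = JPY 2,044,866,819
JPY 2,044,866,819 ÷ 6.57309 = MXN 311,096,732.13
MXN 311,096,732.13 × 0.0584281 = EUR 18,176,790.97

EUR 18,176,790.97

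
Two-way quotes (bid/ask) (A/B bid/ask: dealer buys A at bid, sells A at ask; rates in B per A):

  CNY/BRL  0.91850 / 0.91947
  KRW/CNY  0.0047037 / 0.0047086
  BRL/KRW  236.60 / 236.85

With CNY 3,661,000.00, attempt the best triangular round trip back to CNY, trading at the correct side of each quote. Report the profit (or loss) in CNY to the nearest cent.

Best loop CNY → BRL → KRW → CNY:
CNY 3,661,000.00 × 0.91850 (sell CNY at bid) = BRL 3,362,628.50
BRL 3,362,628.50 × 236.60 (sell BRL at bid) = KRW 795,597,903
KRW 795,597,903 × 0.0047037 (sell KRW at bid) = CNY 3,742,253.86

Net profit: CNY 81,253.86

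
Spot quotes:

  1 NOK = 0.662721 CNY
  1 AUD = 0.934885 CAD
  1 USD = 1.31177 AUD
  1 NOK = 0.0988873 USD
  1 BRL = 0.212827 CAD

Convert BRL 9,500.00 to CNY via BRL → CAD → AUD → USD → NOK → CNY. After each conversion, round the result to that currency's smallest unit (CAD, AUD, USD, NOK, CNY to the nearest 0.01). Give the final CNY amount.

CNY 11,049.02

BRL 9,500.00 × 0.212827 = CAD 2,021.86
CAD 2,021.86 ÷ 0.934885 = AUD 2,162.68
AUD 2,162.68 ÷ 1.31177 = USD 1,648.67
USD 1,648.67 ÷ 0.0988873 = NOK 16,672.21
NOK 16,672.21 × 0.662721 = CNY 11,049.02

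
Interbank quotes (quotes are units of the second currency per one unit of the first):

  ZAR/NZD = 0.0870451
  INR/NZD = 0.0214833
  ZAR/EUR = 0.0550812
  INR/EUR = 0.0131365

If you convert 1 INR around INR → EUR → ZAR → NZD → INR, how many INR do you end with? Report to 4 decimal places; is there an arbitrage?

0.9663 (arbitrage exists)

Around INR → EUR → ZAR → NZD → INR: 1 × 0.0131365 ÷ 0.0550812 × 0.0870451 ÷ 0.0214833 = 0.966317
Product < 1; profitable direction is INR → NZD → ZAR → EUR → INR.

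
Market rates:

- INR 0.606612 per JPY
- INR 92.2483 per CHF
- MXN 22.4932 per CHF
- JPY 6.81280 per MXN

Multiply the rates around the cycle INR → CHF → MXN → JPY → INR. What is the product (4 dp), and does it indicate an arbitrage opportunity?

Around INR → CHF → MXN → JPY → INR: 1 ÷ 92.2483 × 22.4932 × 6.81280 × 0.606612 = 1.007696
Product > 1; profitable direction is INR → CHF → MXN → JPY → INR.

1.0077 (arbitrage exists)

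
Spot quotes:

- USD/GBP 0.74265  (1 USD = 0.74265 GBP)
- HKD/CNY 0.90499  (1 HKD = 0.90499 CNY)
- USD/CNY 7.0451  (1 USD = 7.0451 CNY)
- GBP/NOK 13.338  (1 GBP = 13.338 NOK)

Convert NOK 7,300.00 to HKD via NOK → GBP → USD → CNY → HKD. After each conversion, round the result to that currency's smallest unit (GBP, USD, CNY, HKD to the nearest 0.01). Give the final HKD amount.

HKD 5,737.11

NOK 7,300.00 ÷ 13.338 = GBP 547.31
GBP 547.31 ÷ 0.74265 = USD 736.97
USD 736.97 × 7.0451 = CNY 5,192.03
CNY 5,192.03 ÷ 0.90499 = HKD 5,737.11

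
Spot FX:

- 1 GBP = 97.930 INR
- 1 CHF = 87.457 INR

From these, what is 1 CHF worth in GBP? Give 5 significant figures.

CHF/GBP = 0.89306

1 CHF × 87.457 = 87.457 INR
87.457 INR ÷ 97.930 = 0.893056 GBP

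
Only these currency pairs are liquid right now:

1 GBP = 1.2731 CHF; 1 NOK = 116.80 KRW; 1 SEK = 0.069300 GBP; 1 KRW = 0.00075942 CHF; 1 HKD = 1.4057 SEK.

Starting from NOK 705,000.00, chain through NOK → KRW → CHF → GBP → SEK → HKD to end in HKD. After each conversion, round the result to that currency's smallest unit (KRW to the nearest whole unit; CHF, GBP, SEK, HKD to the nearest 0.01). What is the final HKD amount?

NOK 705,000.00 × 116.80 = KRW 82,344,000
KRW 82,344,000 × 0.00075942 = CHF 62,533.68
CHF 62,533.68 ÷ 1.2731 = GBP 49,119.22
GBP 49,119.22 ÷ 0.069300 = SEK 708,791.05
SEK 708,791.05 ÷ 1.4057 = HKD 504,226.40

HKD 504,226.40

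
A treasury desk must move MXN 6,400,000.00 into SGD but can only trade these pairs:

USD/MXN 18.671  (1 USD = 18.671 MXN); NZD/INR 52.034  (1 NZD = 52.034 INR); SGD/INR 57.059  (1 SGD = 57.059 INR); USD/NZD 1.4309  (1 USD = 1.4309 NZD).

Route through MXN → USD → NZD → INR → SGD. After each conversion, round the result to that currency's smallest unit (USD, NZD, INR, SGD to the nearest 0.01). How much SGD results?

MXN 6,400,000.00 ÷ 18.671 = USD 342,777.57
USD 342,777.57 × 1.4309 = NZD 490,480.42
NZD 490,480.42 × 52.034 = INR 25,521,658.17
INR 25,521,658.17 ÷ 57.059 = SGD 447,285.41

SGD 447,285.41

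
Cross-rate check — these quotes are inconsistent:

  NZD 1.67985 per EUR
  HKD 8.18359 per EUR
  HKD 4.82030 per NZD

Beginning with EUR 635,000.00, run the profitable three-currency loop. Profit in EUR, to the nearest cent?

Profitable loop is EUR → HKD → NZD → EUR:
EUR 635,000.00 × 8.18359 = HKD 5,196,579.65
HKD 5,196,579.65 ÷ 4.82030 = NZD 1,078,061.46
NZD 1,078,061.46 ÷ 1.67985 = EUR 641,760.55
Profit = EUR 641,760.55 − EUR 635,000.00

Profit: EUR 6,760.55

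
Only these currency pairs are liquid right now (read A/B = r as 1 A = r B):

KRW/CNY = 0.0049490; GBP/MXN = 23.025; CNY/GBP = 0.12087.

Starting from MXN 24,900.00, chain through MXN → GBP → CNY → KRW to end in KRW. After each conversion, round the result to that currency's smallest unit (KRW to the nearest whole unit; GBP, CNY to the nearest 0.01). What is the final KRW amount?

MXN 24,900.00 ÷ 23.025 = GBP 1,081.43
GBP 1,081.43 ÷ 0.12087 = CNY 8,947.05
CNY 8,947.05 ÷ 0.0049490 = KRW 1,807,850

KRW 1,807,850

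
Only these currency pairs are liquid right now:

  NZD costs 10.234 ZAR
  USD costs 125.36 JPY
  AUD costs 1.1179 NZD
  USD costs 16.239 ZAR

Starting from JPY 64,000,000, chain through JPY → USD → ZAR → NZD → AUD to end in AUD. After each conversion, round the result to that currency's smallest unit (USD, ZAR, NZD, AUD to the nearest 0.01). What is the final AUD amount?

AUD 724,656.02

JPY 64,000,000 ÷ 125.36 = USD 510,529.67
USD 510,529.67 × 16.239 = ZAR 8,290,491.31
ZAR 8,290,491.31 ÷ 10.234 = NZD 810,092.96
NZD 810,092.96 ÷ 1.1179 = AUD 724,656.02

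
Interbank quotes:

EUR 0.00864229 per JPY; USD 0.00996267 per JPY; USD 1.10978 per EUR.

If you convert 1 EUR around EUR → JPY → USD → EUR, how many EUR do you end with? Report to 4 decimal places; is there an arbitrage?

1.0387 (arbitrage exists)

Around EUR → JPY → USD → EUR: 1 ÷ 0.00864229 × 0.00996267 ÷ 1.10978 = 1.038748
Product > 1; profitable direction is EUR → JPY → USD → EUR.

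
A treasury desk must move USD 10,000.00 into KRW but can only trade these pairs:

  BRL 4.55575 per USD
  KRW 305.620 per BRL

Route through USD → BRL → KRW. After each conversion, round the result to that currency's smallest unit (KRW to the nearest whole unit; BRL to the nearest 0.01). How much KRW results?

KRW 13,923,283

USD 10,000.00 × 4.55575 = BRL 45,557.50
BRL 45,557.50 × 305.620 = KRW 13,923,283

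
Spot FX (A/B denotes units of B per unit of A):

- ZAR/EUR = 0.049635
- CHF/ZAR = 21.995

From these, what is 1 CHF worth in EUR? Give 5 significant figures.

CHF/EUR = 1.0917

1 CHF × 21.995 = 21.995 ZAR
21.995 ZAR × 0.049635 = 1.09172 EUR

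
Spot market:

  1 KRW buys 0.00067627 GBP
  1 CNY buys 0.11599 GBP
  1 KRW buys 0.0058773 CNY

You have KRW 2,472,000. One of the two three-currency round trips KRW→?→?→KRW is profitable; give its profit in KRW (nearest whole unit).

Profit: KRW 19,878

Profitable loop is KRW → CNY → GBP → KRW:
KRW 2,472,000 × 0.0058773 = CNY 14,528.69
CNY 14,528.69 × 0.11599 = GBP 1,685.18
GBP 1,685.18 ÷ 0.00067627 = KRW 2,491,878
Profit = KRW 2,491,878 − KRW 2,472,000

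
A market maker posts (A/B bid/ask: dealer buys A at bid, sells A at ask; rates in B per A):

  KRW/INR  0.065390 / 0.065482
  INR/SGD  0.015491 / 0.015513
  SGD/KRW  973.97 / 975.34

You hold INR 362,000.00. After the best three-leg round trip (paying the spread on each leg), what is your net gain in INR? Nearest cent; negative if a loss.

Net profit: INR 3,371.62

Best loop INR → KRW → SGD → INR:
INR 362,000.00 ÷ 0.065482 (buy KRW at ask) = KRW 5,528,237
KRW 5,528,237 ÷ 975.34 (buy SGD at ask) = SGD 5,668.01
SGD 5,668.01 ÷ 0.015513 (buy INR at ask) = INR 365,371.62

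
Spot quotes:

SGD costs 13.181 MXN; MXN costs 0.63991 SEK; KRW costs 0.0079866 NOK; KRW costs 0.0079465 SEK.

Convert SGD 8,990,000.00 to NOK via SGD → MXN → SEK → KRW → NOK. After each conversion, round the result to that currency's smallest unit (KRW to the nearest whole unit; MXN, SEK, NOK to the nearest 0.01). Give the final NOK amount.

SGD 8,990,000.00 × 13.181 = MXN 118,497,190.00
MXN 118,497,190.00 × 0.63991 = SEK 75,827,536.85
SEK 75,827,536.85 ÷ 0.0079465 = KRW 9,542,255,943
KRW 9,542,255,943 × 0.0079866 = NOK 76,210,181.31

NOK 76,210,181.31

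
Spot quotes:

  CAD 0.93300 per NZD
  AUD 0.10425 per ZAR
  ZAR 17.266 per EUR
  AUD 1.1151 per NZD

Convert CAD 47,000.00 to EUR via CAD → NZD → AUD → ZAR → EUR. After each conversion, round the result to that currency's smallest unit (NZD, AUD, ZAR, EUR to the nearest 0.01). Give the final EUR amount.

CAD 47,000.00 ÷ 0.93300 = NZD 50,375.13
NZD 50,375.13 × 1.1151 = AUD 56,173.31
AUD 56,173.31 ÷ 0.10425 = ZAR 538,832.71
ZAR 538,832.71 ÷ 17.266 = EUR 31,207.73

EUR 31,207.73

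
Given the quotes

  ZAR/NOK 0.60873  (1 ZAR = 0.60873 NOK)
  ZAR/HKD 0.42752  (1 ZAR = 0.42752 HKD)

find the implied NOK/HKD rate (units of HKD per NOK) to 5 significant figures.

NOK/HKD = 0.70231

1 NOK ÷ 0.60873 = 1.64276 ZAR
1.64276 ZAR × 0.42752 = 0.702315 HKD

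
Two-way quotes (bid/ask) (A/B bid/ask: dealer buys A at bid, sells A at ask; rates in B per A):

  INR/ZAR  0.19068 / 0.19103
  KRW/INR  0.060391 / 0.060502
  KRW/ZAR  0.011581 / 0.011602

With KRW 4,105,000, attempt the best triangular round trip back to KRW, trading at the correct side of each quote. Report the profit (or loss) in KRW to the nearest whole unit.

Best loop KRW → ZAR → INR → KRW:
KRW 4,105,000 × 0.011581 (sell KRW at bid) = ZAR 47,540.00
ZAR 47,540.00 ÷ 0.19103 (buy INR at ask) = INR 248,861.46
INR 248,861.46 ÷ 0.060502 (buy KRW at ask) = KRW 4,113,277

Net profit: KRW 8,277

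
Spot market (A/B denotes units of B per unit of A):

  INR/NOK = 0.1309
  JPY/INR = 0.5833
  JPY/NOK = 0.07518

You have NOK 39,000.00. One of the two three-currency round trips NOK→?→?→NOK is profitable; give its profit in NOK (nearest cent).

Profit: NOK 609.00

Profitable loop is NOK → JPY → INR → NOK:
NOK 39,000.00 ÷ 0.07518 = JPY 518,755
JPY 518,755 × 0.5833 = INR 302,589.78
INR 302,589.78 × 0.1309 = NOK 39,609.00
Profit = NOK 39,609.00 − NOK 39,000.00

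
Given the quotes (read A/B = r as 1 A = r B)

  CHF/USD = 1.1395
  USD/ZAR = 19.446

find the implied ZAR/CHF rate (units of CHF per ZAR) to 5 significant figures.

ZAR/CHF = 0.045129

1 ZAR ÷ 19.446 = 0.0514245 USD
0.0514245 USD ÷ 1.1395 = 0.045129 CHF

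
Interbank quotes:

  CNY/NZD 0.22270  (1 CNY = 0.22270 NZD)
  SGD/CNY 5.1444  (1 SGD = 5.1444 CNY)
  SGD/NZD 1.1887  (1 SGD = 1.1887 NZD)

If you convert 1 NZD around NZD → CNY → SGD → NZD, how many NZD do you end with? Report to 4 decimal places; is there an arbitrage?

1.0376 (arbitrage exists)

Around NZD → CNY → SGD → NZD: 1 ÷ 0.22270 ÷ 5.1444 × 1.1887 = 1.037570
Product > 1; profitable direction is NZD → CNY → SGD → NZD.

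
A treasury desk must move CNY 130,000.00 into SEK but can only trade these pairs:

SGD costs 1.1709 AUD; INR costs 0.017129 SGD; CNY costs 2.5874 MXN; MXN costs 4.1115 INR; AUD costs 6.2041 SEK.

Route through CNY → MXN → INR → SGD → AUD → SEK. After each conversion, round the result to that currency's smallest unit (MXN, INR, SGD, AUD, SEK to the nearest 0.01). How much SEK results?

CNY 130,000.00 × 2.5874 = MXN 336,362.00
MXN 336,362.00 × 4.1115 = INR 1,382,952.36
INR 1,382,952.36 × 0.017129 = SGD 23,688.59
SGD 23,688.59 × 1.1709 = AUD 27,736.97
AUD 27,736.97 × 6.2041 = SEK 172,082.94

SEK 172,082.94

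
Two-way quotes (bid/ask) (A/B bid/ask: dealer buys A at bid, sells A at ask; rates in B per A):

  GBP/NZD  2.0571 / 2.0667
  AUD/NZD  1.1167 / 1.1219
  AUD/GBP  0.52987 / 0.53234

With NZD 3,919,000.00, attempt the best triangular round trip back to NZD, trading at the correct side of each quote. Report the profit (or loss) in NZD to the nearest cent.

Net profit: NZD 58,821.03

Best loop NZD → GBP → AUD → NZD:
NZD 3,919,000.00 ÷ 2.0667 (buy GBP at ask) = GBP 1,896,259.74
GBP 1,896,259.74 ÷ 0.53234 (buy AUD at ask) = AUD 3,562,121.46
AUD 3,562,121.46 × 1.1167 (sell AUD at bid) = NZD 3,977,821.03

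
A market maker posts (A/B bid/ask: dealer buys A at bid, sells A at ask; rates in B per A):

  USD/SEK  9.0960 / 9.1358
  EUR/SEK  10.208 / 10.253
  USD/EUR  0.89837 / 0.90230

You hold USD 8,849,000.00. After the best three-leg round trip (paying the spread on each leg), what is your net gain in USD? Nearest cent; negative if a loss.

Net profit: USD 33,669.71

Best loop USD → EUR → SEK → USD:
USD 8,849,000.00 × 0.89837 (sell USD at bid) = EUR 7,949,676.13
EUR 7,949,676.13 × 10.208 (sell EUR at bid) = SEK 81,150,293.94
SEK 81,150,293.94 ÷ 9.1358 (buy USD at ask) = USD 8,882,669.71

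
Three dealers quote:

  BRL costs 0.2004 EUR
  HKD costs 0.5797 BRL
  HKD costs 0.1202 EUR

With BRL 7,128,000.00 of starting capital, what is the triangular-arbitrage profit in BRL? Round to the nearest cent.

Profit: BRL 247,154.81

Profitable loop is BRL → HKD → EUR → BRL:
BRL 7,128,000.00 ÷ 0.5797 = HKD 12,296,015.18
HKD 12,296,015.18 × 0.1202 = EUR 1,477,981.02
EUR 1,477,981.02 ÷ 0.2004 = BRL 7,375,154.81
Profit = BRL 7,375,154.81 − BRL 7,128,000.00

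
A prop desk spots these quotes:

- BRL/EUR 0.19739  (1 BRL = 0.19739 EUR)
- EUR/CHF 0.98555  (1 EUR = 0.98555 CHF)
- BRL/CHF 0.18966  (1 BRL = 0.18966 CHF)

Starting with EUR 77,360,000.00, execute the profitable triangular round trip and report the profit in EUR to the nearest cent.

Profit: EUR 1,989,560.23

Profitable loop is EUR → CHF → BRL → EUR:
EUR 77,360,000.00 × 0.98555 = CHF 76,242,148.00
CHF 76,242,148.00 ÷ 0.18966 = BRL 401,993,820.52
BRL 401,993,820.52 × 0.19739 = EUR 79,349,560.23
Profit = EUR 79,349,560.23 − EUR 77,360,000.00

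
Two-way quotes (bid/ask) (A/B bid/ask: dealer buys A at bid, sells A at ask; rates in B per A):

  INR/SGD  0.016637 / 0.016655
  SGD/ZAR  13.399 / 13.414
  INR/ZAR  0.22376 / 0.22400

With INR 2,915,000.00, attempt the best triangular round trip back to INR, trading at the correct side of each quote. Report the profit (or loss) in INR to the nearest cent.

Best loop INR → ZAR → SGD → INR:
INR 2,915,000.00 × 0.22376 (sell INR at bid) = ZAR 652,260.40
ZAR 652,260.40 ÷ 13.414 (buy SGD at ask) = SGD 48,625.35
SGD 48,625.35 ÷ 0.016655 (buy INR at ask) = INR 2,919,564.49

Net profit: INR 4,564.49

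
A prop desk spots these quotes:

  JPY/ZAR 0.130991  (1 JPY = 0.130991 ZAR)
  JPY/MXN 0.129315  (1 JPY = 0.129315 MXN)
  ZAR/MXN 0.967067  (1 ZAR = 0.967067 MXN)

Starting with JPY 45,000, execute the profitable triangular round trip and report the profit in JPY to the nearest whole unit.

Profitable loop is JPY → MXN → ZAR → JPY:
JPY 45,000 × 0.129315 = MXN 5,819.18
MXN 5,819.18 ÷ 0.967067 = ZAR 6,017.34
ZAR 6,017.34 ÷ 0.130991 = JPY 45,937
Profit = JPY 45,937 − JPY 45,000

Profit: JPY 937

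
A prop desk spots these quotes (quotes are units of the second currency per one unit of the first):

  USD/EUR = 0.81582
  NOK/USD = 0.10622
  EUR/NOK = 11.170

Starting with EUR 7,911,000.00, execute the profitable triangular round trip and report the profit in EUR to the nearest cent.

Profitable loop is EUR → USD → NOK → EUR:
EUR 7,911,000.00 ÷ 0.81582 = USD 9,696,991.98
USD 9,696,991.98 ÷ 0.10622 = NOK 91,291,583.35
NOK 91,291,583.35 ÷ 11.170 = EUR 8,172,925.99
Profit = EUR 8,172,925.99 − EUR 7,911,000.00

Profit: EUR 261,925.99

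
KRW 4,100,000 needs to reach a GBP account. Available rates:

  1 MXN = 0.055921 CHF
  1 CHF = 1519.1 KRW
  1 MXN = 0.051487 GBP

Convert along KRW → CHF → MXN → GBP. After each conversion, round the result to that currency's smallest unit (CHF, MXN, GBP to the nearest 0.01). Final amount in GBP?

GBP 2,484.97

KRW 4,100,000 ÷ 1519.1 = CHF 2,698.97
CHF 2,698.97 ÷ 0.055921 = MXN 48,263.98
MXN 48,263.98 × 0.051487 = GBP 2,484.97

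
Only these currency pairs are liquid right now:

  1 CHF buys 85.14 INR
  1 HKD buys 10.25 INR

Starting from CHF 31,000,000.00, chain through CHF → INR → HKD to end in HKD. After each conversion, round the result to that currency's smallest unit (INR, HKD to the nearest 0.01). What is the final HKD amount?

CHF 31,000,000.00 × 85.14 = INR 2,639,340,000.00
INR 2,639,340,000.00 ÷ 10.25 = HKD 257,496,585.37

HKD 257,496,585.37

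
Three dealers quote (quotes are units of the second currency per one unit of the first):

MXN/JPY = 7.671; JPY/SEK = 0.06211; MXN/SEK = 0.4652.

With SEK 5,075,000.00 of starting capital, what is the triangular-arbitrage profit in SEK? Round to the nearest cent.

Profitable loop is SEK → MXN → JPY → SEK:
SEK 5,075,000.00 ÷ 0.4652 = MXN 10,909,286.33
MXN 10,909,286.33 × 7.671 = JPY 83,685,135
JPY 83,685,135 × 0.06211 = SEK 5,197,683.76
Profit = SEK 5,197,683.76 − SEK 5,075,000.00

Profit: SEK 122,683.76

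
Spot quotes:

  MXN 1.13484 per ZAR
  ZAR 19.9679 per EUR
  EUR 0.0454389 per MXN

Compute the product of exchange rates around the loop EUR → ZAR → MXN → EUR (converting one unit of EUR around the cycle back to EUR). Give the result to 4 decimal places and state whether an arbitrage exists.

Around EUR → ZAR → MXN → EUR: 1 × 19.9679 × 1.13484 × 0.0454389 = 1.029662
Product > 1; profitable direction is EUR → ZAR → MXN → EUR.

1.0297 (arbitrage exists)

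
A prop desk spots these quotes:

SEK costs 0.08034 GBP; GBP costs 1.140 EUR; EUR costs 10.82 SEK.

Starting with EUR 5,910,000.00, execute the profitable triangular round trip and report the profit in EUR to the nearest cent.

Profit: EUR 53,806.46

Profitable loop is EUR → GBP → SEK → EUR:
EUR 5,910,000.00 ÷ 1.140 = GBP 5,184,210.53
GBP 5,184,210.53 ÷ 0.08034 = SEK 64,528,385.94
SEK 64,528,385.94 ÷ 10.82 = EUR 5,963,806.46
Profit = EUR 5,963,806.46 − EUR 5,910,000.00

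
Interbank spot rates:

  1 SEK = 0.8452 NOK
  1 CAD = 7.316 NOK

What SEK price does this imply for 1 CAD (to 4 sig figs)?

1 CAD × 7.316 = 7.316 NOK
7.316 NOK ÷ 0.8452 = 8.65594 SEK

CAD/SEK = 8.656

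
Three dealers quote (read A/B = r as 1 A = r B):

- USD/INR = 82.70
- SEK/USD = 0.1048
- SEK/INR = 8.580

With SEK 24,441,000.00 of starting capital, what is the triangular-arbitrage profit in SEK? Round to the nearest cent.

Profit: SEK 247,714.38

Profitable loop is SEK → USD → INR → SEK:
SEK 24,441,000.00 × 0.1048 = USD 2,561,416.80
USD 2,561,416.80 × 82.70 = INR 211,829,169.36
INR 211,829,169.36 ÷ 8.580 = SEK 24,688,714.38
Profit = SEK 24,688,714.38 − SEK 24,441,000.00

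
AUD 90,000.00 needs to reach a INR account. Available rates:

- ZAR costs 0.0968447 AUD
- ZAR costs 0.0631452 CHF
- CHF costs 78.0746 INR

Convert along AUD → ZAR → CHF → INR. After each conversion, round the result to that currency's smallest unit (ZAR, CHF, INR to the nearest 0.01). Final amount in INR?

AUD 90,000.00 ÷ 0.0968447 = ZAR 929,322.93
ZAR 929,322.93 × 0.0631452 = CHF 58,682.28
CHF 58,682.28 × 78.0746 = INR 4,581,595.54

INR 4,581,595.54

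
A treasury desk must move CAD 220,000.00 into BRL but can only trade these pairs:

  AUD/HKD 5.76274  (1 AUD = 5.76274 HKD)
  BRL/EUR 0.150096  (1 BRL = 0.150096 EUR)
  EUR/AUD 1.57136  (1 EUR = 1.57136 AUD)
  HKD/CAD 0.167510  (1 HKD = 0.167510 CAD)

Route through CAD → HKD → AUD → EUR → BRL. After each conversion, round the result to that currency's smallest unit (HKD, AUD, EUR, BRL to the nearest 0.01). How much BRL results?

BRL 966,291.37

CAD 220,000.00 ÷ 0.167510 = HKD 1,313,354.43
HKD 1,313,354.43 ÷ 5.76274 = AUD 227,904.51
AUD 227,904.51 ÷ 1.57136 = EUR 145,036.47
EUR 145,036.47 ÷ 0.150096 = BRL 966,291.37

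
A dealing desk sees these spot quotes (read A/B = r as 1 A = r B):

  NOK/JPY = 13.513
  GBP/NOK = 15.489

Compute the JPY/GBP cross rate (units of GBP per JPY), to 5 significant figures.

JPY/GBP = 0.0047778

1 JPY ÷ 13.513 = 0.0740028 NOK
0.0740028 NOK ÷ 15.489 = 0.00477777 GBP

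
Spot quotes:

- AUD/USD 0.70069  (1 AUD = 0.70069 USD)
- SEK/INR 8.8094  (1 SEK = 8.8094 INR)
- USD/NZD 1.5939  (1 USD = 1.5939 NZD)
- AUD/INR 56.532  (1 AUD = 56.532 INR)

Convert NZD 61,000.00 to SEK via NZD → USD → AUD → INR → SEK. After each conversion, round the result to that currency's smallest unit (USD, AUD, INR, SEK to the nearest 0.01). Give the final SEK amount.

NZD 61,000.00 ÷ 1.5939 = USD 38,270.91
USD 38,270.91 ÷ 0.70069 = AUD 54,618.89
AUD 54,618.89 × 56.532 = INR 3,087,715.09
INR 3,087,715.09 ÷ 8.8094 = SEK 350,502.31

SEK 350,502.31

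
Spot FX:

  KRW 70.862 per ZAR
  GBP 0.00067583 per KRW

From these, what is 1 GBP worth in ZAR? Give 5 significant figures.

GBP/ZAR = 20.881

1 GBP ÷ 0.00067583 = 1479.66 KRW
1479.66 KRW ÷ 70.862 = 20.8809 ZAR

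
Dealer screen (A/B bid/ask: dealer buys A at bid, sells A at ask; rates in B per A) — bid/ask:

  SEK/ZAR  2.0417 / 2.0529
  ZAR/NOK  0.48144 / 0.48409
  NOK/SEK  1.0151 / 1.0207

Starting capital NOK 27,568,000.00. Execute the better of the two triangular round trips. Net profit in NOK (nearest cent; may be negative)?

Net result: NOK -60,685.87 (no profitable arbitrage after spreads)

Best loop NOK → SEK → ZAR → NOK:
NOK 27,568,000.00 × 1.0151 (sell NOK at bid) = SEK 27,984,276.80
SEK 27,984,276.80 × 2.0417 (sell SEK at bid) = ZAR 57,135,497.94
ZAR 57,135,497.94 × 0.48144 (sell ZAR at bid) = NOK 27,507,314.13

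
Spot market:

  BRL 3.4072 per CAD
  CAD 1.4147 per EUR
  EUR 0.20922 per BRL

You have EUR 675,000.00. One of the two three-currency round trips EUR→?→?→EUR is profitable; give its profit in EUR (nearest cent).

Profit: EUR 5,720.69

Profitable loop is EUR → CAD → BRL → EUR:
EUR 675,000.00 × 1.4147 = CAD 954,922.50
CAD 954,922.50 × 3.4072 = BRL 3,253,611.94
BRL 3,253,611.94 × 0.20922 = EUR 680,720.69
Profit = EUR 680,720.69 − EUR 675,000.00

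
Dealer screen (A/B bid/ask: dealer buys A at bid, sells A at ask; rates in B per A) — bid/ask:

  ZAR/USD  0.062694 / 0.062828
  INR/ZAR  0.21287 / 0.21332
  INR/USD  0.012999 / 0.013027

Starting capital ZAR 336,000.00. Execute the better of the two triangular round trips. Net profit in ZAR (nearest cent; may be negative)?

Net profit: ZAR 8,219.37

Best loop ZAR → USD → INR → ZAR:
ZAR 336,000.00 × 0.062694 (sell ZAR at bid) = USD 21,065.18
USD 21,065.18 ÷ 0.013027 (buy INR at ask) = INR 1,617,040.30
INR 1,617,040.30 × 0.21287 (sell INR at bid) = ZAR 344,219.37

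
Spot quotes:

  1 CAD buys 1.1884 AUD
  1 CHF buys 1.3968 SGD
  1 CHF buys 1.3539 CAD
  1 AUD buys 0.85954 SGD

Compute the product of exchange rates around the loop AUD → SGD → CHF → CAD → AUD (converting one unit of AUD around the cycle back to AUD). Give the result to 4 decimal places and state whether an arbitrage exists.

Around AUD → SGD → CHF → CAD → AUD: 1 × 0.85954 ÷ 1.3968 × 1.3539 × 1.1884 = 0.990105
Product < 1; profitable direction is AUD → CAD → CHF → SGD → AUD.

0.9901 (arbitrage exists)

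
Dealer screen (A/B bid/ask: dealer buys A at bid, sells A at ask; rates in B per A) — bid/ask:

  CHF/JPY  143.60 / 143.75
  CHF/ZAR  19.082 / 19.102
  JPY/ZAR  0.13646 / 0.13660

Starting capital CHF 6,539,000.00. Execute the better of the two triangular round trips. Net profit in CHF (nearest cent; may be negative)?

Best loop CHF → JPY → ZAR → CHF:
CHF 6,539,000.00 × 143.60 (sell CHF at bid) = JPY 939,000,400
JPY 939,000,400 × 0.13646 (sell JPY at bid) = ZAR 128,135,994.58
ZAR 128,135,994.58 ÷ 19.102 (buy CHF at ask) = CHF 6,707,988.41

Net profit: CHF 168,988.41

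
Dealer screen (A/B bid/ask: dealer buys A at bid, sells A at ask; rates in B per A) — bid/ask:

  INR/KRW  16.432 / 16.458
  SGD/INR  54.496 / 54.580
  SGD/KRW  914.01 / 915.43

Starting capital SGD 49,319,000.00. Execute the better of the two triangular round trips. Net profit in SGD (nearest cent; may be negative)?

Net profit: SGD 863,768.87

Best loop SGD → KRW → INR → SGD:
SGD 49,319,000.00 × 914.01 (sell SGD at bid) = KRW 45,078,059,190
KRW 45,078,059,190 ÷ 16.458 (buy INR at ask) = INR 2,738,975,524.97
INR 2,738,975,524.97 ÷ 54.580 (buy SGD at ask) = SGD 50,182,768.87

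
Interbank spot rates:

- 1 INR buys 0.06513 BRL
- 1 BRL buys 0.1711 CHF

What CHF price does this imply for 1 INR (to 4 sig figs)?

INR/CHF = 0.01114

1 INR × 0.06513 = 0.06513 BRL
0.06513 BRL × 0.1711 = 0.0111437 CHF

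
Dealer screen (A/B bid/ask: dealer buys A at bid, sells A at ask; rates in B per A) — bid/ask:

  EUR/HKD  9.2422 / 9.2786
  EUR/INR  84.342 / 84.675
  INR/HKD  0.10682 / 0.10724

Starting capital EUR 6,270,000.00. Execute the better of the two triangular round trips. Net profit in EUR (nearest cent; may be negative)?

Best loop EUR → HKD → INR → EUR:
EUR 6,270,000.00 × 9.2422 (sell EUR at bid) = HKD 57,948,594.00
HKD 57,948,594.00 ÷ 0.10724 (buy INR at ask) = INR 540,363,614.32
INR 540,363,614.32 ÷ 84.675 (buy EUR at ask) = EUR 6,381,619.30

Net profit: EUR 111,619.30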